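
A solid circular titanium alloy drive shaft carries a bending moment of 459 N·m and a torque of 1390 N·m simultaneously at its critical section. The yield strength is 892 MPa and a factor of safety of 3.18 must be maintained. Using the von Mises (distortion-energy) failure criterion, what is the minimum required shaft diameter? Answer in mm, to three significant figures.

d = 36.0 mm

σ_allow = σ_y/n = 892/3.18 = 280.5 MPa.
For a solid shaft σ_b = 32M/(πd³) and τ = 16T/(πd³), so the von Mises stress is σ' = (16/πd³)·√(4M²+3T²).
√(4M²+3T²) = √(4×(459000)² + 3×(1.390×10^6)²) = 2.577×10^6 N·mm.
d³ = 16×2.577×10^6/(π×280.5) = 46780 mm³.
d = 36.03 mm.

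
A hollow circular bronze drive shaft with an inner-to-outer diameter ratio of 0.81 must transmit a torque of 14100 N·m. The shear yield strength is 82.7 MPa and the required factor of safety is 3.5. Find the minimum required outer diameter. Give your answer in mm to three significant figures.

d_o = 175 mm

τ_allow = 82.7/3.5 = 23.63 MPa.
For a hollow shaft τ = 16T/[πd_o³(1−k⁴)] with k = 0.81, so 1−k⁴ = 0.5695.
d_o³ = 16T/[π τ_allow (1−k⁴)] = 16×1.4100×10^7/(π×23.63×0.5695) = 5.336×10^6 mm³.
d_o = 174.7 mm.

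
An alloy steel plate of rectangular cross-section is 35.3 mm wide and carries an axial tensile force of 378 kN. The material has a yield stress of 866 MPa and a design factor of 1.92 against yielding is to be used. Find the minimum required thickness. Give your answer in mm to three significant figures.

t = 23.7 mm

σ_allow = 866/1.92 = 451.0 MPa.
Required area A = F/σ_allow = 378000/451.0 = 838.1 mm².
t = A/w = 838.1/35.3 = 23.74 mm.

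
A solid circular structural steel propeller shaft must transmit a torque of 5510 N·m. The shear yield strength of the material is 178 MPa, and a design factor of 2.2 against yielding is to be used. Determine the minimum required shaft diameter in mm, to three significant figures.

Allowable shear stress τ_allow = 178/2.2 = 80.91 MPa.
For a solid shaft τ = 16T/(πd³), so d³ = 16T/(π τ_allow) = 16×5510000/(π×80.91) = 346800 mm³.
d = (346800)^(1/3) = 70.26 mm.

d = 70.3 mm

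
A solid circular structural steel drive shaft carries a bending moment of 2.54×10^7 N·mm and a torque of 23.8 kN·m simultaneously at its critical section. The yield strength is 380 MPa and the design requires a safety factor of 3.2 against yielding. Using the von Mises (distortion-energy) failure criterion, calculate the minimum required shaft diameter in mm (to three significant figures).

σ_allow = σ_y/n = 380/3.2 = 118.8 MPa.
For a solid shaft σ_b = 32M/(πd³) and τ = 16T/(πd³), so the von Mises stress is σ' = (16/πd³)·√(4M²+3T²).
√(4M²+3T²) = √(4×(2.540×10^7)² + 3×(2.380×10^7)²) = 6.542×10^7 N·mm.
d³ = 16×6.542×10^7/(π×118.8) = 2.806×10^6 mm³.
d = 141.0 mm.

d = 141 mm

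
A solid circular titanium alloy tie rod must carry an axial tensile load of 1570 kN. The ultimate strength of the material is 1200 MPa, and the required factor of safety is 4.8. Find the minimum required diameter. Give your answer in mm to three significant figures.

Allowable stress σ_allow = 1200/4.8 = 250.0 MPa.
Required area A = F/σ_allow = 1570000/250.0 = 6280 mm².
A = πd²/4 → d = √(4A/π) = 89.42 mm.

d = 89.4 mm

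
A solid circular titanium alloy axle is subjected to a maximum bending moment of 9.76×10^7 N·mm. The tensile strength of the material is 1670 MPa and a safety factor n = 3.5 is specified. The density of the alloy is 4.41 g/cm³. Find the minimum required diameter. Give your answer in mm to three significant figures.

d = 128 mm

σ_allow = 1670/3.5 = 477.1 MPa.
For a solid circular section σ = 32M/(πd³), so d³ = 32M/(π σ_allow) = 32×9.7600×10^7/(π×477.1) = 2.084×10^6 mm³.
d = 127.7 mm.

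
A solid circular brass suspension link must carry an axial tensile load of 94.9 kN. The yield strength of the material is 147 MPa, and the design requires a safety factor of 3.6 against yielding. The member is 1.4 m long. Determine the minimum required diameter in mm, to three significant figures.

d = 54.4 mm

Allowable stress σ_allow = 147/3.6 = 40.83 MPa.
Required area A = F/σ_allow = 94900/40.83 = 2324 mm².
A = πd²/4 → d = √(4A/π) = 54.40 mm.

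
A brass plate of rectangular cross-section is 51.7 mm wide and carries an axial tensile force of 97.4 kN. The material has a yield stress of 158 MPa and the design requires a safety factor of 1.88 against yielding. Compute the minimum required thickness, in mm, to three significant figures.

t = 22.4 mm

σ_allow = 158/1.88 = 84.04 MPa.
Required area A = F/σ_allow = 97400/84.04 = 1159 mm².
t = A/w = 1159/51.7 = 22.42 mm.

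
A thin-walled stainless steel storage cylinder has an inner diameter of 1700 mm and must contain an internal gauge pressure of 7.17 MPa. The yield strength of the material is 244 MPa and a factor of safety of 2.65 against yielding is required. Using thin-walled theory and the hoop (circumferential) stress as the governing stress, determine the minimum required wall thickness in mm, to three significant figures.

t = 66.2 mm

σ_allow = 244/2.65 = 92.08 MPa.
Hoop stress σ_h = pD/(2t), so t = pD/(2σ_allow) = 7.17×1700/(2×92.08) = 66.19 mm.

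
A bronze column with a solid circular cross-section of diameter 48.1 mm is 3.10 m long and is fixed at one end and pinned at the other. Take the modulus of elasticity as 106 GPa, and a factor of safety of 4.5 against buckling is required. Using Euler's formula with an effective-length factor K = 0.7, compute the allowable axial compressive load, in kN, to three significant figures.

P_allow = 13.0 kN

I = πd⁴/64 = π×48.1⁴/64 = 262800 mm⁴.
Effective length L_e = KL = 0.7×3.10 m = 2170 mm.
Euler critical load P_cr = π²EI/L_e² = π²×106000×262800/2170² = 58380 N.
P_allow = P_cr/n = 58380/4.5 = 12970 N.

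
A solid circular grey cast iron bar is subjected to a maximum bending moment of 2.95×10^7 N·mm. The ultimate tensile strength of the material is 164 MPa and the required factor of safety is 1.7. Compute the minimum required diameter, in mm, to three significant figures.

d = 146 mm

σ_allow = 164/1.7 = 96.47 MPa.
For a solid circular section σ = 32M/(πd³), so d³ = 32M/(π σ_allow) = 32×2.9500×10^7/(π×96.47) = 3.115×10^6 mm³.
d = 146.0 mm.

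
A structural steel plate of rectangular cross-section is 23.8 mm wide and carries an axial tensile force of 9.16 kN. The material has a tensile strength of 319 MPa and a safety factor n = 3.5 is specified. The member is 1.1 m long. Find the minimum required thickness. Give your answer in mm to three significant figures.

t = 4.22 mm

σ_allow = 319/3.5 = 91.14 MPa.
Required area A = F/σ_allow = 9160.0/91.14 = 100.5 mm².
t = A/w = 100.5/23.8 = 4.223 mm.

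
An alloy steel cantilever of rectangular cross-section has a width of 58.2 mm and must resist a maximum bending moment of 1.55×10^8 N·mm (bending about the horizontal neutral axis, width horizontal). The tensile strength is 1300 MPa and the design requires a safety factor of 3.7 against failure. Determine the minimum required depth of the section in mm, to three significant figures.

h = 213 mm

σ_allow = 1300/3.7 = 351.4 MPa.
For a rectangular section σ = 6M/(bh²), so h² = 6M/(b σ_allow) = 6×1.5500×10^8/(58.2×351.4) = 45480 mm².
h = 213.3 mm.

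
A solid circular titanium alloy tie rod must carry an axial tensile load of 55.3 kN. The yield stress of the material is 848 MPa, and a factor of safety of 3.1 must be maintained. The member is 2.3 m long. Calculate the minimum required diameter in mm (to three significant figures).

Allowable stress σ_allow = 848/3.1 = 273.5 MPa.
Required area A = F/σ_allow = 55300/273.5 = 202.2 mm².
A = πd²/4 → d = √(4A/π) = 16.04 mm.

d = 16.0 mm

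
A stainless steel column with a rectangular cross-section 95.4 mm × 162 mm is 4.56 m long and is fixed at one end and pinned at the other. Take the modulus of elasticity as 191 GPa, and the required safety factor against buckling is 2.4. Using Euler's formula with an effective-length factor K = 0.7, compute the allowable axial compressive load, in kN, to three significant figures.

P_allow = 904 kN

Buckling occurs about the weak axis: I_min = h·b³/12 = 162×95.4³/12 = 1.172×10^7 mm⁴ (b = 95.4 mm is the smaller dimension).
Effective length L_e = KL = 0.7×4.56 m = 3192 mm.
Euler critical load P_cr = π²EI/L_e² = π²×191000×1.172×10^7/3192² = 2.169×10^6 N.
P_allow = P_cr/n = 2.169×10^6/2.4 = 903600 N.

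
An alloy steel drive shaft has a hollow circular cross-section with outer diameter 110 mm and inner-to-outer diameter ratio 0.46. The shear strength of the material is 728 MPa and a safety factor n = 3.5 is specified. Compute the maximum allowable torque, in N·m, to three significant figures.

τ_allow = 728/3.5 = 208.0 MPa.
For a hollow shaft T_allow = τ_allow·πd_o³(1−k⁴)/16 with 1−k⁴ = 0.9552, so πd_o³(1−k⁴)/16 = 249600 mm³.
T_allow = 208.0×249600 = 5.193×10^7 N·mm = 51930 N·m.

T_allow = 51900 N·m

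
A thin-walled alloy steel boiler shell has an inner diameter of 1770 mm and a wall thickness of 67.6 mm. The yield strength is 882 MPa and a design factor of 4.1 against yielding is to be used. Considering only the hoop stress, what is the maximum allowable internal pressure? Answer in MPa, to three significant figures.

σ_allow = 882/4.1 = 215.1 MPa.
σ_h = pD/(2t) → p_allow = 2σ_allow t/D = 2×215.1×67.6/1770 = 16.43 MPa.

p_allow = 16.4 MPa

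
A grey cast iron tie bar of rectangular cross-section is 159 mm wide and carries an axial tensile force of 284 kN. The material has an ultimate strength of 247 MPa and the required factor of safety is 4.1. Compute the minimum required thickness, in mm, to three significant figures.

t = 29.6 mm

σ_allow = 247/4.1 = 60.24 MPa.
Required area A = F/σ_allow = 284000/60.24 = 4714 mm².
t = A/w = 4714/159 = 29.65 mm.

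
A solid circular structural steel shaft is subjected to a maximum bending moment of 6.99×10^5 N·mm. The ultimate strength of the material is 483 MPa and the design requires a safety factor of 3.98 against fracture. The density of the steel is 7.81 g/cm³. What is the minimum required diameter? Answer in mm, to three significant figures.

d = 38.9 mm

σ_allow = 483/3.98 = 121.4 MPa.
For a solid circular section σ = 32M/(πd³), so d³ = 32M/(π σ_allow) = 32×699000/(π×121.4) = 58670 mm³.
d = 38.86 mm.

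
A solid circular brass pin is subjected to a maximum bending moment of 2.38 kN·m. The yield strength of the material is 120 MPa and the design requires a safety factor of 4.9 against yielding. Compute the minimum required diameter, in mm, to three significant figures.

d = 99.7 mm

σ_allow = 120/4.9 = 24.49 MPa.
For a solid circular section σ = 32M/(πd³), so d³ = 32M/(π σ_allow) = 32×2380000/(π×24.49) = 989900 mm³.
d = 99.66 mm.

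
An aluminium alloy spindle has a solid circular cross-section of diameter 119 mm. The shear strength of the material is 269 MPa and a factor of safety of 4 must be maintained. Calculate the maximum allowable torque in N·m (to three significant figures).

τ_allow = 269/4 = 67.25 MPa.
For a solid shaft T_allow = τ_allow·πd³/16; πd³/16 = π×119³/16 = 330900 mm³.
T_allow = 67.25×330900 = 2.225×10^7 N·mm = 22250 N·m.

T_allow = 22300 N·m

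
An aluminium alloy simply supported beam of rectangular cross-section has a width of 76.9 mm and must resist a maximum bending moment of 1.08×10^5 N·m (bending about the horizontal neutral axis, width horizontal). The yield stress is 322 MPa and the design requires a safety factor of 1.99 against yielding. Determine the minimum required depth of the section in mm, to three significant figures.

σ_allow = 322/1.99 = 161.8 MPa.
For a rectangular section σ = 6M/(bh²), so h² = 6M/(b σ_allow) = 6×1.0800×10^8/(76.9×161.8) = 52080 mm².
h = 228.2 mm.

h = 228 mm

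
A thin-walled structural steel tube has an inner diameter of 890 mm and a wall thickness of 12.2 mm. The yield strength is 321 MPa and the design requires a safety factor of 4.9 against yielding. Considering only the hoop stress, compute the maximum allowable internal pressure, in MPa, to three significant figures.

p_allow = 1.80 MPa

σ_allow = 321/4.9 = 65.51 MPa.
σ_h = pD/(2t) → p_allow = 2σ_allow t/D = 2×65.51×12.2/890 = 1.796 MPa.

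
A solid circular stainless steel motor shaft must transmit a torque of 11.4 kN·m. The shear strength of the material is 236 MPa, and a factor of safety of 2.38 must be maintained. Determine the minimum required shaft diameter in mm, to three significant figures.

Allowable shear stress τ_allow = 236/2.38 = 99.16 MPa.
For a solid shaft τ = 16T/(πd³), so d³ = 16T/(π τ_allow) = 16×1.1400×10^7/(π×99.16) = 585500 mm³.
d = (585500)^(1/3) = 83.66 mm.

d = 83.7 mm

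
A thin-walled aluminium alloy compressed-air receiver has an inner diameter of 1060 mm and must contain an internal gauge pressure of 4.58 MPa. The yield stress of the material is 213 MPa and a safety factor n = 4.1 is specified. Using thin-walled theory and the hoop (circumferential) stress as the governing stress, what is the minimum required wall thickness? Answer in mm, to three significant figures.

t = 46.7 mm

σ_allow = 213/4.1 = 51.95 MPa.
Hoop stress σ_h = pD/(2t), so t = pD/(2σ_allow) = 4.58×1060/(2×51.95) = 46.72 mm.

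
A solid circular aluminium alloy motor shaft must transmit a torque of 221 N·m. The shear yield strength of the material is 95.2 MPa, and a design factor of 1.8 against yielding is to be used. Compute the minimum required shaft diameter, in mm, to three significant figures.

d = 27.7 mm

Allowable shear stress τ_allow = 95.2/1.8 = 52.89 MPa.
For a solid shaft τ = 16T/(πd³), so d³ = 16T/(π τ_allow) = 16×221000/(π×52.89) = 21280 mm³.
d = (21280)^(1/3) = 27.71 mm.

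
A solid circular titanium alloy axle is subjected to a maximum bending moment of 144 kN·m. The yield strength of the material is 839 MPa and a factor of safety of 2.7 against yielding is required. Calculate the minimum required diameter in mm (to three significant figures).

σ_allow = 839/2.7 = 310.7 MPa.
For a solid circular section σ = 32M/(πd³), so d³ = 32M/(π σ_allow) = 32×1.4400×10^8/(π×310.7) = 4.720×10^6 mm³.
d = 167.7 mm.

d = 168 mm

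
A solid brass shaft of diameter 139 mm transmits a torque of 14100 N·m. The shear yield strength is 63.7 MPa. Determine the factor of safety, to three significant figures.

τ = 16T/(πd³) = 16×1.4100×10^7/(π×139³) = 26.74 MPa.
n = τ_limit/τ = 63.7/26.74 = 2.382.

n = 2.38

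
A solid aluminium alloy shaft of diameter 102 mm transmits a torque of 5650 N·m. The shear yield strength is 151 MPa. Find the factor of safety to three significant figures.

τ = 16T/(πd³) = 16×5650000/(π×102³) = 27.12 MPa.
n = τ_limit/τ = 151/27.12 = 5.569.

n = 5.57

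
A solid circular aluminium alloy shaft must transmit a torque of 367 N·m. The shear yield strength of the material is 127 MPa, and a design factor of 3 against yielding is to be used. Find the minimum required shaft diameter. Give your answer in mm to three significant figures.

d = 35.3 mm

Allowable shear stress τ_allow = 127/3 = 42.33 MPa.
For a solid shaft τ = 16T/(πd³), so d³ = 16T/(π τ_allow) = 16×367000/(π×42.33) = 44150 mm³.
d = (44150)^(1/3) = 35.34 mm.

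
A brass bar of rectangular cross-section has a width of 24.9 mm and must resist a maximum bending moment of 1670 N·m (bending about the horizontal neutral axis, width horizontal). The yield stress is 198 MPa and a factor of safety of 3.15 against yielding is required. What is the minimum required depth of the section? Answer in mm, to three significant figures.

σ_allow = 198/3.15 = 62.86 MPa.
For a rectangular section σ = 6M/(bh²), so h² = 6M/(b σ_allow) = 6×1670000/(24.9×62.86) = 6402 mm².
h = 80.01 mm.

h = 80.0 mm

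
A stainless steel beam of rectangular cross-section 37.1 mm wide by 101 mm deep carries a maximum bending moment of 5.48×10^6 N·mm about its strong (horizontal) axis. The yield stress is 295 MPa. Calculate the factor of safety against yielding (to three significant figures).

n = 3.40

Section modulus S = bh²/6 = 37.1×101²/6 = 63080 mm³.
σ = M/S = 5480000/63080 = 86.88 MPa.
n = 295/86.88 = 3.396.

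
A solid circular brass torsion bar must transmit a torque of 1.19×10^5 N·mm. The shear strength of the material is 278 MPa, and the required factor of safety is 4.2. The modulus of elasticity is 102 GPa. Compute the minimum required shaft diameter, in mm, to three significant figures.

d = 20.9 mm

Allowable shear stress τ_allow = 278/4.2 = 66.19 MPa.
For a solid shaft τ = 16T/(πd³), so d³ = 16T/(π τ_allow) = 16×119000/(π×66.19) = 9156 mm³.
d = (9156)^(1/3) = 20.92 mm.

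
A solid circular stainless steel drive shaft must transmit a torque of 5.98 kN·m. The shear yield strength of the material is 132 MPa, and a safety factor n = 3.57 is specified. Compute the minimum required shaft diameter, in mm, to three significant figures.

Allowable shear stress τ_allow = 132/3.57 = 36.97 MPa.
For a solid shaft τ = 16T/(πd³), so d³ = 16T/(π τ_allow) = 16×5980000/(π×36.97) = 823700 mm³.
d = (823700)^(1/3) = 93.74 mm.

d = 93.7 mm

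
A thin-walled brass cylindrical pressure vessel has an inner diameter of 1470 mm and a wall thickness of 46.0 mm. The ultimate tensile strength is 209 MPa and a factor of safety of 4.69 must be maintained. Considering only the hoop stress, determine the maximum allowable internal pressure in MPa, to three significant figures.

σ_allow = 209/4.69 = 44.56 MPa.
σ_h = pD/(2t) → p_allow = 2σ_allow t/D = 2×44.56×46.0/1470 = 2.789 MPa.

p_allow = 2.79 MPa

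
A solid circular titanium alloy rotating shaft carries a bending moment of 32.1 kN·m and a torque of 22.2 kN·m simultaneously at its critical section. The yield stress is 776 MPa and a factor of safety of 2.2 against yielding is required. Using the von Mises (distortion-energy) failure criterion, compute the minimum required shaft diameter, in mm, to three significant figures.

d = 103 mm

σ_allow = σ_y/n = 776/2.2 = 352.7 MPa.
For a solid shaft σ_b = 32M/(πd³) and τ = 16T/(πd³), so the von Mises stress is σ' = (16/πd³)·√(4M²+3T²).
√(4M²+3T²) = √(4×(3.210×10^7)² + 3×(2.220×10^7)²) = 7.483×10^7 N·mm.
d³ = 16×7.483×10^7/(π×352.7) = 1.081×10^6 mm³.
d = 102.6 mm.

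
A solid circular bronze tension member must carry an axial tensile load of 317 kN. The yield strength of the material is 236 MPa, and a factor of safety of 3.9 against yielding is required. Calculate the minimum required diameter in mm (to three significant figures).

d = 81.7 mm

Allowable stress σ_allow = 236/3.9 = 60.51 MPa.
Required area A = F/σ_allow = 317000/60.51 = 5239 mm².
A = πd²/4 → d = √(4A/π) = 81.67 mm.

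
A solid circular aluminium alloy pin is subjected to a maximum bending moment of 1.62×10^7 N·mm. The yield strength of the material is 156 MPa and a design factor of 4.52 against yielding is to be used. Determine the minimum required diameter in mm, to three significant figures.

d = 168 mm

σ_allow = 156/4.52 = 34.51 MPa.
For a solid circular section σ = 32M/(πd³), so d³ = 32M/(π σ_allow) = 32×1.6200×10^7/(π×34.51) = 4.781×10^6 mm³.
d = 168.5 mm.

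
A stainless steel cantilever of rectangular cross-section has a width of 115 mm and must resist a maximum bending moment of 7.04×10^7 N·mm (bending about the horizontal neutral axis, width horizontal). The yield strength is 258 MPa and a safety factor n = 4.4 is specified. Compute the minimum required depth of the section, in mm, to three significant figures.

h = 250 mm

σ_allow = 258/4.4 = 58.64 MPa.
For a rectangular section σ = 6M/(bh²), so h² = 6M/(b σ_allow) = 6×7.0400×10^7/(115×58.64) = 62640 mm².
h = 250.3 mm.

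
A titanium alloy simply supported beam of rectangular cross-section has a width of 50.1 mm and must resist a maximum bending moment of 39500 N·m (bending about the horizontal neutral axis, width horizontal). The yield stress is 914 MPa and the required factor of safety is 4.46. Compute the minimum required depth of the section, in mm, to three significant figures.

σ_allow = 914/4.46 = 204.9 MPa.
For a rectangular section σ = 6M/(bh²), so h² = 6M/(b σ_allow) = 6×3.9500×10^7/(50.1×204.9) = 23080 mm².
h = 151.9 mm.

h = 152 mm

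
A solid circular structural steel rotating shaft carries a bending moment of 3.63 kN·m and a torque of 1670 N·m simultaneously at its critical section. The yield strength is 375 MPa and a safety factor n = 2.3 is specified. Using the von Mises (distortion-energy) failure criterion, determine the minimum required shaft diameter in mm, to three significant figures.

d = 62.5 mm

σ_allow = σ_y/n = 375/2.3 = 163.0 MPa.
For a solid shaft σ_b = 32M/(πd³) and τ = 16T/(πd³), so the von Mises stress is σ' = (16/πd³)·√(4M²+3T²).
√(4M²+3T²) = √(4×(3.630×10^6)² + 3×(1.670×10^6)²) = 7.815×10^6 N·mm.
d³ = 16×7.815×10^6/(π×163.0) = 244100 mm³.
d = 62.50 mm.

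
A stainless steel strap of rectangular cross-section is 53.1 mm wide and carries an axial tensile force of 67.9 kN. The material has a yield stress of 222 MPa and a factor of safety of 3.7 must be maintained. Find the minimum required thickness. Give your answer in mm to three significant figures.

t = 21.3 mm

σ_allow = 222/3.7 = 60.00 MPa.
Required area A = F/σ_allow = 67900/60.00 = 1132 mm².
t = A/w = 1132/53.1 = 21.31 mm.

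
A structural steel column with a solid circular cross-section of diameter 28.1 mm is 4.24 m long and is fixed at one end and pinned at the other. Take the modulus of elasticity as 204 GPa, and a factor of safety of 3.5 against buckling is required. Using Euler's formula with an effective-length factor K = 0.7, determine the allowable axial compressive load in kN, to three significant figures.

I = πd⁴/64 = π×28.1⁴/64 = 30610 mm⁴.
Effective length L_e = KL = 0.7×4.24 m = 2968 mm.
Euler critical load P_cr = π²EI/L_e² = π²×204000×30610/2968² = 6995 N.
P_allow = P_cr/n = 6995/3.5 = 1999 N.

P_allow = 2.00 kN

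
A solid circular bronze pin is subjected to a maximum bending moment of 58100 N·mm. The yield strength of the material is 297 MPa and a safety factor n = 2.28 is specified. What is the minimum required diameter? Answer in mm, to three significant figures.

σ_allow = 297/2.28 = 130.3 MPa.
For a solid circular section σ = 32M/(πd³), so d³ = 32M/(π σ_allow) = 32×58100/(π×130.3) = 4543 mm³.
d = 16.56 mm.

d = 16.6 mm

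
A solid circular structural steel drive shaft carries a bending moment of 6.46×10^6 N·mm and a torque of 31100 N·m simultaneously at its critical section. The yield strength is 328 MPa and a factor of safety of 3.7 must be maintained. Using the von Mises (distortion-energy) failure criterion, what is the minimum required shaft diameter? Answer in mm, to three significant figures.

d = 147 mm

σ_allow = σ_y/n = 328/3.7 = 88.65 MPa.
For a solid shaft σ_b = 32M/(πd³) and τ = 16T/(πd³), so the von Mises stress is σ' = (16/πd³)·√(4M²+3T²).
√(4M²+3T²) = √(4×(6.460×10^6)² + 3×(3.110×10^7)²) = 5.539×10^7 N·mm.
d³ = 16×5.539×10^7/(π×88.65) = 3.182×10^6 mm³.
d = 147.1 mm.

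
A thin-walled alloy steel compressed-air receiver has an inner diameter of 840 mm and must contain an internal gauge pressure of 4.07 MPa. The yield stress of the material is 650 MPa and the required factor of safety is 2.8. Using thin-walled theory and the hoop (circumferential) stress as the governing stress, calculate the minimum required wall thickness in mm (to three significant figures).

σ_allow = 650/2.8 = 232.1 MPa.
Hoop stress σ_h = pD/(2t), so t = pD/(2σ_allow) = 4.07×840/(2×232.1) = 7.364 mm.

t = 7.36 mm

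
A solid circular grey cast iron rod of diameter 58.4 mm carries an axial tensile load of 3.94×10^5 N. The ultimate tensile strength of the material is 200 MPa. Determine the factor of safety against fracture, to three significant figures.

A = πd²/4 = 2679 mm².
σ = F/A = 394000/2679 = 147.1 MPa.
n = 200/147.1 = 1.360.

n = 1.36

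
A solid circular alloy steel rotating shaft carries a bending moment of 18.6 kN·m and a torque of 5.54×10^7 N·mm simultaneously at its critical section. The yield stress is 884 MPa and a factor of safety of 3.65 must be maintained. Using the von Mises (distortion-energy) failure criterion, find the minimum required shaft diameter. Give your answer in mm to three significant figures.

σ_allow = σ_y/n = 884/3.65 = 242.2 MPa.
For a solid shaft σ_b = 32M/(πd³) and τ = 16T/(πd³), so the von Mises stress is σ' = (16/πd³)·√(4M²+3T²).
√(4M²+3T²) = √(4×(1.860×10^7)² + 3×(5.540×10^7)²) = 1.029×10^8 N·mm.
d³ = 16×1.029×10^8/(π×242.2) = 2.164×10^6 mm³.
d = 129.3 mm.

d = 129 mm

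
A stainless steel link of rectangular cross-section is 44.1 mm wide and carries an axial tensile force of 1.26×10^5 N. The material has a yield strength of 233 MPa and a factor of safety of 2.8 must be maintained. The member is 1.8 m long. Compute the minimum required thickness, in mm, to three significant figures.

σ_allow = 233/2.8 = 83.21 MPa.
Required area A = F/σ_allow = 126000/83.21 = 1514 mm².
t = A/w = 1514/44.1 = 34.33 mm.

t = 34.3 mm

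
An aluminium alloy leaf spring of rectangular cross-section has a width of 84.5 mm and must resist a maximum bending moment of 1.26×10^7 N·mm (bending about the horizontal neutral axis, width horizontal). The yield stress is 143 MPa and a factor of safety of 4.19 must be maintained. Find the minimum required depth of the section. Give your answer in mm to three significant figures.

σ_allow = 143/4.19 = 34.13 MPa.
For a rectangular section σ = 6M/(bh²), so h² = 6M/(b σ_allow) = 6×1.2600×10^7/(84.5×34.13) = 26210 mm².
h = 161.9 mm.

h = 162 mm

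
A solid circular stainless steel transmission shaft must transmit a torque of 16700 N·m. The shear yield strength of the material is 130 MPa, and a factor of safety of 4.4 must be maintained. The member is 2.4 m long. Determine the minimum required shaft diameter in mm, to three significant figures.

d = 142 mm

Allowable shear stress τ_allow = 130/4.4 = 29.55 MPa.
For a solid shaft τ = 16T/(πd³), so d³ = 16T/(π τ_allow) = 16×1.6700×10^7/(π×29.55) = 2.879×10^6 mm³.
d = (2.879×10^6)^(1/3) = 142.3 mm.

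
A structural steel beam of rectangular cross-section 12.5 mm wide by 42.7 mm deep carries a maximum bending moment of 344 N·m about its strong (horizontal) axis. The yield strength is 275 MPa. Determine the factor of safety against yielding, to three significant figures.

Section modulus S = bh²/6 = 12.5×42.7²/6 = 3799 mm³.
σ = M/S = 344000/3799 = 90.56 MPa.
n = 275/90.56 = 3.037.

n = 3.04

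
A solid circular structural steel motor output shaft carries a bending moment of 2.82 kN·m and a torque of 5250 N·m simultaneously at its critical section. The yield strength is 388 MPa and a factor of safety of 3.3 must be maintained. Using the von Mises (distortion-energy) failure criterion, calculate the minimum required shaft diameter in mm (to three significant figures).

σ_allow = σ_y/n = 388/3.3 = 117.6 MPa.
For a solid shaft σ_b = 32M/(πd³) and τ = 16T/(πd³), so the von Mises stress is σ' = (16/πd³)·√(4M²+3T²).
√(4M²+3T²) = √(4×(2.820×10^6)² + 3×(5.250×10^6)²) = 1.070×10^7 N·mm.
d³ = 16×1.070×10^7/(π×117.6) = 463500 mm³.
d = 77.39 mm.

d = 77.4 mm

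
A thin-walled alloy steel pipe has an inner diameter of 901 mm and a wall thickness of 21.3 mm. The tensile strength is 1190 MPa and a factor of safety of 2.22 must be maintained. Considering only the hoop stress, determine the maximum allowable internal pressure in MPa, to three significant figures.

p_allow = 25.3 MPa

σ_allow = 1190/2.22 = 536.0 MPa.
σ_h = pD/(2t) → p_allow = 2σ_allow t/D = 2×536.0×21.3/901 = 25.34 MPa.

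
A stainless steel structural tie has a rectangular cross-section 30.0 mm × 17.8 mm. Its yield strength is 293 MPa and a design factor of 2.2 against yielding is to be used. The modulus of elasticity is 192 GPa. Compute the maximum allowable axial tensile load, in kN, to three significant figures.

F_allow = 71.1 kN

σ_allow = 293/2.2 = 133.2 MPa.
A = 30.0×17.8 = 534.0 mm².
F_allow = σ_allow × A = 133.2×534.0 = 71120 N.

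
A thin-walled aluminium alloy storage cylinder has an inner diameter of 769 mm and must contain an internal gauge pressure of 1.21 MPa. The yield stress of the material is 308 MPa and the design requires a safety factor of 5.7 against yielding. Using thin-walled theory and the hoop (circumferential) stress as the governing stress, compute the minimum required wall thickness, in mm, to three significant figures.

t = 8.61 mm

σ_allow = 308/5.7 = 54.04 MPa.
Hoop stress σ_h = pD/(2t), so t = pD/(2σ_allow) = 1.21×769/(2×54.04) = 8.610 mm.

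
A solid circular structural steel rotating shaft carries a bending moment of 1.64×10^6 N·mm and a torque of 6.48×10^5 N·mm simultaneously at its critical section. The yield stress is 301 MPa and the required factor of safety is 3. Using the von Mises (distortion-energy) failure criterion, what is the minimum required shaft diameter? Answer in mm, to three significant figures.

d = 56.0 mm

σ_allow = σ_y/n = 301/3 = 100.3 MPa.
For a solid shaft σ_b = 32M/(πd³) and τ = 16T/(πd³), so the von Mises stress is σ' = (16/πd³)·√(4M²+3T²).
√(4M²+3T²) = √(4×(1.640×10^6)² + 3×(648000)²) = 3.467×10^6 N·mm.
d³ = 16×3.467×10^6/(π×100.3) = 176000 mm³.
d = 56.04 mm.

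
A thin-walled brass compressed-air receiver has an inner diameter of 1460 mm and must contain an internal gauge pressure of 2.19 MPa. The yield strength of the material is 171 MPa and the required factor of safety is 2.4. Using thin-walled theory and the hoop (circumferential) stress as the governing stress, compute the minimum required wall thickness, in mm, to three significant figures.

t = 22.4 mm

σ_allow = 171/2.4 = 71.25 MPa.
Hoop stress σ_h = pD/(2t), so t = pD/(2σ_allow) = 2.19×1460/(2×71.25) = 22.44 mm.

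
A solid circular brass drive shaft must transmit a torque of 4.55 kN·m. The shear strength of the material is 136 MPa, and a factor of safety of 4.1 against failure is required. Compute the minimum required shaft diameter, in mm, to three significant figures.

d = 88.7 mm

Allowable shear stress τ_allow = 136/4.1 = 33.17 MPa.
For a solid shaft τ = 16T/(πd³), so d³ = 16T/(π τ_allow) = 16×4550000/(π×33.17) = 698600 mm³.
d = (698600)^(1/3) = 88.73 mm.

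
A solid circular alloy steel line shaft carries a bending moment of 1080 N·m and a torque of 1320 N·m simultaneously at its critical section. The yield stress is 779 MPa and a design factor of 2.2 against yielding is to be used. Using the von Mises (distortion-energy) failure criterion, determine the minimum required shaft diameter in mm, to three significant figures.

σ_allow = σ_y/n = 779/2.2 = 354.1 MPa.
For a solid shaft σ_b = 32M/(πd³) and τ = 16T/(πd³), so the von Mises stress is σ' = (16/πd³)·√(4M²+3T²).
√(4M²+3T²) = √(4×(1.080×10^6)² + 3×(1.320×10^6)²) = 3.145×10^6 N·mm.
d³ = 16×3.145×10^6/(π×354.1) = 45240 mm³.
d = 35.63 mm.

d = 35.6 mm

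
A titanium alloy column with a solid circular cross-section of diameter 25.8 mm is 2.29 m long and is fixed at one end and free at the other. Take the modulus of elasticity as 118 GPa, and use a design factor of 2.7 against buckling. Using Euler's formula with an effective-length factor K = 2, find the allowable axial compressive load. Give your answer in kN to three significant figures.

I = πd⁴/64 = π×25.8⁴/64 = 21750 mm⁴.
Effective length L_e = KL = 2×2.29 m = 4580 mm.
Euler critical load P_cr = π²EI/L_e² = π²×118000×21750/4580² = 1208 N.
P_allow = P_cr/n = 1208/2.7 = 447.2 N.

P_allow = 0.447 kN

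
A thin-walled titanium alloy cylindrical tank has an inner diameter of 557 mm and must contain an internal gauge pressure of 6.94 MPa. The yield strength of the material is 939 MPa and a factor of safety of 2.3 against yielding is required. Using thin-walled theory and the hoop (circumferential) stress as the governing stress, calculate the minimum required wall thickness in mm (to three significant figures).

t = 4.73 mm

σ_allow = 939/2.3 = 408.3 MPa.
Hoop stress σ_h = pD/(2t), so t = pD/(2σ_allow) = 6.94×557/(2×408.3) = 4.734 mm.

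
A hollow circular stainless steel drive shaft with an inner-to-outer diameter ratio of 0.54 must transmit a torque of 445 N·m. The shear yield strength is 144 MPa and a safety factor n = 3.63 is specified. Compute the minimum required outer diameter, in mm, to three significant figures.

τ_allow = 144/3.63 = 39.67 MPa.
For a hollow shaft τ = 16T/[πd_o³(1−k⁴)] with k = 0.54, so 1−k⁴ = 0.9150.
d_o³ = 16T/[π τ_allow (1−k⁴)] = 16×445000/(π×39.67×0.9150) = 62440 mm³.
d_o = 39.67 mm.

d_o = 39.7 mm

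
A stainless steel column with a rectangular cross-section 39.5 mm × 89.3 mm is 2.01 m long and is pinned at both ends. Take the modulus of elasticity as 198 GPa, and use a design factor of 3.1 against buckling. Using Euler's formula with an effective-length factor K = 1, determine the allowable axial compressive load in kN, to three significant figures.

P_allow = 71.6 kN

Buckling occurs about the weak axis: I_min = h·b³/12 = 89.3×39.5³/12 = 458600 mm⁴ (b = 39.5 mm is the smaller dimension).
Effective length L_e = KL = 1×2.01 m = 2010 mm.
Euler critical load P_cr = π²EI/L_e² = π²×198000×458600/2010² = 221800 N.
P_allow = P_cr/n = 221800/3.1 = 71560 N.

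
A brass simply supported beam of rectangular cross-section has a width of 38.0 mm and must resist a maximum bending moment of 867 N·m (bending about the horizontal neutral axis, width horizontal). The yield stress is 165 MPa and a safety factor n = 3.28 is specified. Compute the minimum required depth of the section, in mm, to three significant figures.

h = 52.2 mm

σ_allow = 165/3.28 = 50.30 MPa.
For a rectangular section σ = 6M/(bh²), so h² = 6M/(b σ_allow) = 6×867000/(38.0×50.30) = 2721 mm².
h = 52.17 mm.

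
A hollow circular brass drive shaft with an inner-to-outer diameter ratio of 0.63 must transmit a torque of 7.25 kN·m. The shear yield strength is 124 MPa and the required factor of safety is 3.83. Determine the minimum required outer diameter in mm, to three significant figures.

d_o = 111 mm

τ_allow = 124/3.83 = 32.38 MPa.
For a hollow shaft τ = 16T/[πd_o³(1−k⁴)] with k = 0.63, so 1−k⁴ = 0.8425.
d_o³ = 16T/[π τ_allow (1−k⁴)] = 16×7250000/(π×32.38×0.8425) = 1.354×10^6 mm³.
d_o = 110.6 mm.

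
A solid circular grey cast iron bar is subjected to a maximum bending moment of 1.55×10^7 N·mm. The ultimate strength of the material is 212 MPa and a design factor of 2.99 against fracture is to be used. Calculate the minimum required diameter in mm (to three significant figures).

σ_allow = 212/2.99 = 70.90 MPa.
For a solid circular section σ = 32M/(πd³), so d³ = 32M/(π σ_allow) = 32×1.5500×10^7/(π×70.90) = 2.227×10^6 mm³.
d = 130.6 mm.

d = 131 mm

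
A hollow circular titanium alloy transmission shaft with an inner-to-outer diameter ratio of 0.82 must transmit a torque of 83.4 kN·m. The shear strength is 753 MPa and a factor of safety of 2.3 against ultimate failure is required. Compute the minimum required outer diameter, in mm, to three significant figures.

d_o = 133 mm

τ_allow = 753/2.3 = 327.4 MPa.
For a hollow shaft τ = 16T/[πd_o³(1−k⁴)] with k = 0.82, so 1−k⁴ = 0.5479.
d_o³ = 16T/[π τ_allow (1−k⁴)] = 16×8.3400×10^7/(π×327.4×0.5479) = 2.368×10^6 mm³.
d_o = 133.3 mm.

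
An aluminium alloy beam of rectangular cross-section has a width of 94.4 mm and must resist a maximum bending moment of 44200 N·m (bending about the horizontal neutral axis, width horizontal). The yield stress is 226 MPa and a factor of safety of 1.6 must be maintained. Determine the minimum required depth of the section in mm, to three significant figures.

h = 141 mm

σ_allow = 226/1.6 = 141.2 MPa.
For a rectangular section σ = 6M/(bh²), so h² = 6M/(b σ_allow) = 6×4.4200×10^7/(94.4×141.2) = 19890 mm².
h = 141.0 mm.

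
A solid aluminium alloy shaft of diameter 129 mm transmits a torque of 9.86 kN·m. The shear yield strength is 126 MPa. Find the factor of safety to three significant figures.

τ = 16T/(πd³) = 16×9860000/(π×129³) = 23.39 MPa.
n = τ_limit/τ = 126/23.39 = 5.386.

n = 5.39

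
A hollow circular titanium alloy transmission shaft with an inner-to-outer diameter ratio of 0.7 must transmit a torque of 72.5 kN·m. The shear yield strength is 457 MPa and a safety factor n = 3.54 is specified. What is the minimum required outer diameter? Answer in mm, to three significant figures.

d_o = 156 mm

τ_allow = 457/3.54 = 129.1 MPa.
For a hollow shaft τ = 16T/[πd_o³(1−k⁴)] with k = 0.7, so 1−k⁴ = 0.7599.
d_o³ = 16T/[π τ_allow (1−k⁴)] = 16×7.2500×10^7/(π×129.1×0.7599) = 3.764×10^6 mm³.
d_o = 155.6 mm.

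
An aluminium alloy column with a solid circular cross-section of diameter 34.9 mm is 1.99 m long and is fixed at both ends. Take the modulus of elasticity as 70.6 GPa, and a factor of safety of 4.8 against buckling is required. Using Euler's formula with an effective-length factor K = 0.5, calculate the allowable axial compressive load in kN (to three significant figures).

P_allow = 10.7 kN

I = πd⁴/64 = π×34.9⁴/64 = 72820 mm⁴.
Effective length L_e = KL = 0.5×1.99 m = 995.0 mm.
Euler critical load P_cr = π²EI/L_e² = π²×70600×72820/995.0² = 51250 N.
P_allow = P_cr/n = 51250/4.8 = 10680 N.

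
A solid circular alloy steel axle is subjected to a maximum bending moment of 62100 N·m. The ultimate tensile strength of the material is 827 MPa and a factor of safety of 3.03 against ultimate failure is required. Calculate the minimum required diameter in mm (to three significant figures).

σ_allow = 827/3.03 = 272.9 MPa.
For a solid circular section σ = 32M/(πd³), so d³ = 32M/(π σ_allow) = 32×6.2100×10^7/(π×272.9) = 2.318×10^6 mm³.
d = 132.3 mm.

d = 132 mm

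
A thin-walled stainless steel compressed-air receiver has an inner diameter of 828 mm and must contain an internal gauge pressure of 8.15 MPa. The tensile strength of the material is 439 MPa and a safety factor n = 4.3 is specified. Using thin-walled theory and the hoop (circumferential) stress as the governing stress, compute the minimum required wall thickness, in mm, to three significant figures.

σ_allow = 439/4.3 = 102.1 MPa.
Hoop stress σ_h = pD/(2t), so t = pD/(2σ_allow) = 8.15×828/(2×102.1) = 33.05 mm.

t = 33.0 mm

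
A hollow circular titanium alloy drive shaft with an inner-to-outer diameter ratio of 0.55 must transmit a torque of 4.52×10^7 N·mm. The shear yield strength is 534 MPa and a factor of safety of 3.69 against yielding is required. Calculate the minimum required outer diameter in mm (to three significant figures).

d_o = 121 mm

τ_allow = 534/3.69 = 144.7 MPa.
For a hollow shaft τ = 16T/[πd_o³(1−k⁴)] with k = 0.55, so 1−k⁴ = 0.9085.
d_o³ = 16T/[π τ_allow (1−k⁴)] = 16×4.5200×10^7/(π×144.7×0.9085) = 1.751×10^6 mm³.
d_o = 120.5 mm.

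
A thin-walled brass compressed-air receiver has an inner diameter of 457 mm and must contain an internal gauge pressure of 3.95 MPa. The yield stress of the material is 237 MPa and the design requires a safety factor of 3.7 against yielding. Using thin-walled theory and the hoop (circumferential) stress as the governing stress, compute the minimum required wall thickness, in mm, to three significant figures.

t = 14.1 mm

σ_allow = 237/3.7 = 64.05 MPa.
Hoop stress σ_h = pD/(2t), so t = pD/(2σ_allow) = 3.95×457/(2×64.05) = 14.09 mm.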